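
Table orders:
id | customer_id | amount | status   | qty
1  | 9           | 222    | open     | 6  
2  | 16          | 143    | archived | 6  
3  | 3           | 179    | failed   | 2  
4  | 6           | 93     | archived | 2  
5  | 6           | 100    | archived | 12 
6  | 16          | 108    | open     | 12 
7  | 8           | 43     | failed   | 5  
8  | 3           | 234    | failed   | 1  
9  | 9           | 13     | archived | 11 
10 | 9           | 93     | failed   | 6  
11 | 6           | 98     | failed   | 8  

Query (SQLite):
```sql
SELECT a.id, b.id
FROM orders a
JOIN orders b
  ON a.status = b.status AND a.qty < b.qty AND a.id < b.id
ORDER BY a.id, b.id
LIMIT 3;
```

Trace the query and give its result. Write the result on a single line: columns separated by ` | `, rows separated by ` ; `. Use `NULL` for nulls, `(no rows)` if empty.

Pairs (a,b) with same status, a.qty < b.qty, a.id < b.id.
status groups: archived:{2,4,5,9} failed:{3,7,8,10,11} open:{1,6}
Ordered by (a.id, b.id); first 3.

1 | 6 ; 2 | 5 ; 2 | 9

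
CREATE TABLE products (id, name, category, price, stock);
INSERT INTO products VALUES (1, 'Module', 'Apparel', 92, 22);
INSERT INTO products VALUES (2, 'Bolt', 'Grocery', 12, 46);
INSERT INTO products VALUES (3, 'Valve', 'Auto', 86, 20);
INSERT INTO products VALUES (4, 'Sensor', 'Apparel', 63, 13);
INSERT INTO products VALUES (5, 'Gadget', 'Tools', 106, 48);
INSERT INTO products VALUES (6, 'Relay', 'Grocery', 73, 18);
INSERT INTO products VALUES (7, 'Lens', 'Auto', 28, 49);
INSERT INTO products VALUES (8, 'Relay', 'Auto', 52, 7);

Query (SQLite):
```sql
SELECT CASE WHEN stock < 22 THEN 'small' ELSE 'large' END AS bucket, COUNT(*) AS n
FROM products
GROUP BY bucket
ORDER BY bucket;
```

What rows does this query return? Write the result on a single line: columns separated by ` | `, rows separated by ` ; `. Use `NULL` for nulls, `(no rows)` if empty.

Bucket rows by stock < 22 → 'small' else 'large'; count each bucket.

large | 4 ; small | 4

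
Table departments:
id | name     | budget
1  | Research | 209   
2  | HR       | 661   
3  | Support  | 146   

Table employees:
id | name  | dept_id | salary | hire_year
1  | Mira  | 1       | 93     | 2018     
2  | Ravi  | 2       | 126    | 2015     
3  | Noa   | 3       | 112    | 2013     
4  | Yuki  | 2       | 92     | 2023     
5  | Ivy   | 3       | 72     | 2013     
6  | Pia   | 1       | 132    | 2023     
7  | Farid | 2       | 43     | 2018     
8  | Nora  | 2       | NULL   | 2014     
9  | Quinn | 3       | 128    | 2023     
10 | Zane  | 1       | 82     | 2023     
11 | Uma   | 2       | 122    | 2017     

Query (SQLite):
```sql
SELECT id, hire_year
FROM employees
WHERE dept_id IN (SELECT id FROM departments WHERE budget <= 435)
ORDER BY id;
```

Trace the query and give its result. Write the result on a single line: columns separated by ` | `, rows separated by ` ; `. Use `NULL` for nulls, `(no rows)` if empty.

Inner query: departments.id where budget <= 435.
Outer: keep employees rows whose dept_id is in that set.
Inner query → {1, 3}

1 | 2018 ; 3 | 2013 ; 5 | 2013 ; 6 | 2023 ; 9 | 2023 ; 10 | 2023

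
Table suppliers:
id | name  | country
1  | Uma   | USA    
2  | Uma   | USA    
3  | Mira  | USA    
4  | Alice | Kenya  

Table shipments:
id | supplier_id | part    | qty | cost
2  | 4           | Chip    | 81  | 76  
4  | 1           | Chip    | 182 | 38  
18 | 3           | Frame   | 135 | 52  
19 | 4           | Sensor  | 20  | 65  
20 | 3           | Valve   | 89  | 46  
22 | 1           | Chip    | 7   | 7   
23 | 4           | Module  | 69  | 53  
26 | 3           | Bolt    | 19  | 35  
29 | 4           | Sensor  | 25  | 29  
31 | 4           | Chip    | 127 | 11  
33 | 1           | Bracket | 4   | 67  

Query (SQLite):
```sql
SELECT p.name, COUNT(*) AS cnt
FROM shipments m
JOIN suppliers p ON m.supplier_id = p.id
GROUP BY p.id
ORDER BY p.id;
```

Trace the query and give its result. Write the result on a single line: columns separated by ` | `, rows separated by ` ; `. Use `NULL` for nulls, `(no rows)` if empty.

Uma | 3 ; Mira | 3 ; Alice | 5

Join each shipments row to its suppliers via supplier_id.
Group joined rows by suppliers.id; compute COUNT(*) per group.
  1: ids {4, 22, 33} → COUNT(*)=3
  3: ids {18, 20, 26} → COUNT(*)=3
  4: ids {2, 19, 23, 29, 31} → COUNT(*)=5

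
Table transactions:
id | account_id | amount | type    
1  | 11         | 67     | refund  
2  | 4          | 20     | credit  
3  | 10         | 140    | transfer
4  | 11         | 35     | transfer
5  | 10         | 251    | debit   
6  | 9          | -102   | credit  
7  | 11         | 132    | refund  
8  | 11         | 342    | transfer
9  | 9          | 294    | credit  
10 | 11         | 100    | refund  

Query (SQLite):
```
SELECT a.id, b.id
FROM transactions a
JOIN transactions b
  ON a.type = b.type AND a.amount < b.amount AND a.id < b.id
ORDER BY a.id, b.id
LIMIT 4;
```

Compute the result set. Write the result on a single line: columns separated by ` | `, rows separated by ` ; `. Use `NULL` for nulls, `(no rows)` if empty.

Pairs (a,b) with same type, a.amount < b.amount, a.id < b.id.
type groups: credit:{2,6,9} debit:{5} refund:{1,7,10} transfer:{3,4,8}
Ordered by (a.id, b.id); first 4.

1 | 7 ; 1 | 10 ; 2 | 9 ; 3 | 8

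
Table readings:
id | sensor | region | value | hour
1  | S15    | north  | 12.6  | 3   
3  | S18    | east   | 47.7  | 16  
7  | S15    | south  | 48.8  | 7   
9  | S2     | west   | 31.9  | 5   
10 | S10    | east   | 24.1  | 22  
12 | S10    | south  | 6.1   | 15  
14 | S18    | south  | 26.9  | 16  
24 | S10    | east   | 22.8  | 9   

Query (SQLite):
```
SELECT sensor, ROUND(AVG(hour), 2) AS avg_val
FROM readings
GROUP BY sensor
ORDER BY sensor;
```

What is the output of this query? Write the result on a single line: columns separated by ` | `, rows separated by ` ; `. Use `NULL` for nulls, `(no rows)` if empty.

S10 | 15.33 ; S15 | 5 ; S18 | 16 ; S2 | 5

Partition readings by sensor; compute ROUND(AVG(hour), 2) within each group.
  S10: ids {10, 12, 24} → ROUND(AVG(hour), 2)=15.33
  S15: ids {1, 7} → ROUND(AVG(hour), 2)=5
  S18: ids {3, 14} → ROUND(AVG(hour), 2)=16
  S2: ids {9} → ROUND(AVG(hour), 2)=5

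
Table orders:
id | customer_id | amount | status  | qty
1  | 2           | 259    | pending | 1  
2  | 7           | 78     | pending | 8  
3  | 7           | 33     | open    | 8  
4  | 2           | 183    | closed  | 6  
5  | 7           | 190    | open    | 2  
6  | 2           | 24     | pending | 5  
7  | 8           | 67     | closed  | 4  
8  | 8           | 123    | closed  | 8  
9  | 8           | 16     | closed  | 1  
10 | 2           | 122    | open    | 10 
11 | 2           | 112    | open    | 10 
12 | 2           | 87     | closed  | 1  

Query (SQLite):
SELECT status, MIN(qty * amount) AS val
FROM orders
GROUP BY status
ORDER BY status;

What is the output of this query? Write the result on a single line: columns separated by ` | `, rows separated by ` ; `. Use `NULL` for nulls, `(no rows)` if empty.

closed | 16 ; open | 264 ; pending | 120

For each row compute qty * amount.
Group by status; take MIN of the expression per group.
  closed: ids {4, 7, 8, 9, 12} → MIN(qty * amount)=16
  open: ids {3, 5, 10, 11} → MIN(qty * amount)=264
  pending: ids {1, 2, 6} → MIN(qty * amount)=120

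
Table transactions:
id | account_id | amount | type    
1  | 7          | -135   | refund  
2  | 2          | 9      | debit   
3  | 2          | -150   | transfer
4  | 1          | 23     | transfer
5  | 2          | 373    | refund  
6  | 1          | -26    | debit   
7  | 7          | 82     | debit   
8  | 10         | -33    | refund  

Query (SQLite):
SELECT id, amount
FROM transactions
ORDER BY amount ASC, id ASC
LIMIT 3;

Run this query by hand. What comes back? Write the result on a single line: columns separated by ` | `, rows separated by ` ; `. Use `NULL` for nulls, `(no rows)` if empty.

3 | -150 ; 1 | -135 ; 8 | -33

Sort by amount asc, tiebreak id asc: (-150, id=3), (-135, id=1), (-33, id=8), (-26, id=6), (9, id=2), (23, id=4) …. Take first 3.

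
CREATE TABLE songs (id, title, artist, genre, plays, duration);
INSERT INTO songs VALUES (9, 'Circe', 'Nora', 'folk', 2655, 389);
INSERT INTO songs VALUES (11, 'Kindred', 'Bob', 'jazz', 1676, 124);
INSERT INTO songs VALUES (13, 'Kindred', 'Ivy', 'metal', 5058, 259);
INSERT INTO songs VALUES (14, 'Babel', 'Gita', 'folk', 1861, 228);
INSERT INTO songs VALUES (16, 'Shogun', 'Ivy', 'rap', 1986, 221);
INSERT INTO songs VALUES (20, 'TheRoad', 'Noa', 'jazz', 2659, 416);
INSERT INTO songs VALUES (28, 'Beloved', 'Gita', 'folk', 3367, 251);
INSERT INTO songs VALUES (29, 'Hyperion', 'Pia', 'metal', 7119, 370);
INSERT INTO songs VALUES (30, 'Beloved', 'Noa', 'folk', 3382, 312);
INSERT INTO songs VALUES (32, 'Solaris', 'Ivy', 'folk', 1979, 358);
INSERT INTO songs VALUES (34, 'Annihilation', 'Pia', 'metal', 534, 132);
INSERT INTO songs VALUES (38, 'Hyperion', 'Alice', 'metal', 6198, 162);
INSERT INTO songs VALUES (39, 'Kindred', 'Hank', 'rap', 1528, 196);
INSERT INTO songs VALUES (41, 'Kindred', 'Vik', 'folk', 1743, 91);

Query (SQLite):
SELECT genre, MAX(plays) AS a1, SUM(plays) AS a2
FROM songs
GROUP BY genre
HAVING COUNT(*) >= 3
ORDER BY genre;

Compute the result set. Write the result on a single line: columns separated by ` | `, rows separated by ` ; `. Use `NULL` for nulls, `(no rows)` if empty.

folk | 3382 | 14987 ; metal | 7119 | 18909

Group songs by genre.
Per group compute: MAX(plays), SUM(plays).
HAVING: drop groups with fewer than 3 rows.
  folk: ids {9, 14, 28, 30, 32, 41} → MAX(plays)=3382, SUM(plays)=14987
  jazz: ids {11, 20} → MAX(plays)=2659, SUM(plays)=4335
  metal: ids {13, 29, 34, 38} → MAX(plays)=7119, SUM(plays)=18909
  rap: ids {16, 39} → MAX(plays)=1986, SUM(plays)=3514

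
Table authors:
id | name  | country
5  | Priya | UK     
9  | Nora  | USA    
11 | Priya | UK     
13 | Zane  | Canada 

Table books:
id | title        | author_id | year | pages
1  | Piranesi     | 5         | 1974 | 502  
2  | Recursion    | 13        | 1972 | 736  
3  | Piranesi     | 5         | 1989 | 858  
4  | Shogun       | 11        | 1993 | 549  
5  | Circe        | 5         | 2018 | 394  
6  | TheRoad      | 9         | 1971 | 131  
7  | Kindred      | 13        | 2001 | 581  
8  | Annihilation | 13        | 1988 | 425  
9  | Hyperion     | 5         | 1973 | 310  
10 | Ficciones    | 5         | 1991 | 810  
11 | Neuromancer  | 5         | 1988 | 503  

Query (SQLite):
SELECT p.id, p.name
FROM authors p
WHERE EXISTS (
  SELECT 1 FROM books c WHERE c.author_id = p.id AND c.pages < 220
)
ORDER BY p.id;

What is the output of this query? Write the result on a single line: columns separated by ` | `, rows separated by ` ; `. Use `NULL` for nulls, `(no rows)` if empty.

9 | Nora

For each authors row, check whether any books with matching author_id has pages < 220.
Keep rows where that is true.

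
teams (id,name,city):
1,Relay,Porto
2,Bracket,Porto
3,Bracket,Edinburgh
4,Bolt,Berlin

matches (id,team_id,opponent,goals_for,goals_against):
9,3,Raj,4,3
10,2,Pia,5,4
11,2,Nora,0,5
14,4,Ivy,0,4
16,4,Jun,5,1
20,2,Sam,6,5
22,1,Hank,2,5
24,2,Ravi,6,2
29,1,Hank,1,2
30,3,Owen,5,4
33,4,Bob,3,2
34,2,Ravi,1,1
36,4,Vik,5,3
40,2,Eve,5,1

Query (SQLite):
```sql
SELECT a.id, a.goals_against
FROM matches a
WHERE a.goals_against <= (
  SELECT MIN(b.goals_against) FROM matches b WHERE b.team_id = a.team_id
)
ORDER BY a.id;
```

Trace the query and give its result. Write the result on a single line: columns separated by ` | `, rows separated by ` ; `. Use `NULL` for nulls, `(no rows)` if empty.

For each matches row a, compute MIN(goals_against) over rows sharing a.team_id.
Keep row a if a.goals_against <= that per-group MIN.
  team_id=1: MIN(goals_against) = 2
  team_id=2: MIN(goals_against) = 1
  team_id=3: MIN(goals_against) = 3
  team_id=4: MIN(goals_against) = 1

9 | 3 ; 16 | 1 ; 29 | 2 ; 34 | 1 ; 40 | 1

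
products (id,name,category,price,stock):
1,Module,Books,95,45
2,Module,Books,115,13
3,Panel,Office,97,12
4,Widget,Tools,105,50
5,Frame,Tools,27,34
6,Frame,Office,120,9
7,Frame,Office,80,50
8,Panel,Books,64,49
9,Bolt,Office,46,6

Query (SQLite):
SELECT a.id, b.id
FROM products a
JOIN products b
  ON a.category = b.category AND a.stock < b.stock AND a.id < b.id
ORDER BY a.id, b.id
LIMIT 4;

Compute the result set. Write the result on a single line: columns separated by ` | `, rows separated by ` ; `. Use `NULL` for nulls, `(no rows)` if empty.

Pairs (a,b) with same category, a.stock < b.stock, a.id < b.id.
category groups: Books:{1,2,8} Office:{3,6,7,9} Tools:{4,5}
Ordered by (a.id, b.id); first 4.

1 | 8 ; 2 | 8 ; 3 | 7 ; 6 | 7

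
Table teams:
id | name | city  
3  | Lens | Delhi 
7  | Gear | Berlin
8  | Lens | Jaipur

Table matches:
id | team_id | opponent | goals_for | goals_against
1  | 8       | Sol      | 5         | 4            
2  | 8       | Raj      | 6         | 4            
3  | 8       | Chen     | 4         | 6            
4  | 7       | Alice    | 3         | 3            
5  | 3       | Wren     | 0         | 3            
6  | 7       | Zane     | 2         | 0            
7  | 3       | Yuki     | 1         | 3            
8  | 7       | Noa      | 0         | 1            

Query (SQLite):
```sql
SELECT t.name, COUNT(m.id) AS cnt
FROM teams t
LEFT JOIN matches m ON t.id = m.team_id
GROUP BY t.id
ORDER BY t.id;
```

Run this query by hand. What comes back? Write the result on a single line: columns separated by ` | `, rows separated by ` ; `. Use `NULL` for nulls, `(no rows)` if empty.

LEFT JOIN keeps every teams row; unmatched ones get NULL for matches columns.
Group by teams.id and compute COUNT(m.id). COUNT(col) of an all-NULL group is 0.
  3: ids {5, 7} → COUNT(m.id)=2
  7: ids {4, 6, 8} → COUNT(m.id)=3
  8: ids {1, 2, 3} → COUNT(m.id)=3

Lens | 2 ; Gear | 3 ; Lens | 3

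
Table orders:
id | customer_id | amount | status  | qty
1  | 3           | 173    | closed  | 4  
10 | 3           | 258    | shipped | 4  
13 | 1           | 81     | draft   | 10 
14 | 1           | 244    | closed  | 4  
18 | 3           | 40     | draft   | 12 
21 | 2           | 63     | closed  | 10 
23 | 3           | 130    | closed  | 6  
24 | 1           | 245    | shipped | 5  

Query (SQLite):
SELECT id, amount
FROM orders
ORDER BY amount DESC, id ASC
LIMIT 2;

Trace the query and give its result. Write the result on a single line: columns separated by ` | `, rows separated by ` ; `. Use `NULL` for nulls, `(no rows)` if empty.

10 | 258 ; 24 | 245

Sort by amount desc, tiebreak id asc: (258, id=10), (245, id=24), (244, id=14), (173, id=1), (130, id=23) …. Take first 2.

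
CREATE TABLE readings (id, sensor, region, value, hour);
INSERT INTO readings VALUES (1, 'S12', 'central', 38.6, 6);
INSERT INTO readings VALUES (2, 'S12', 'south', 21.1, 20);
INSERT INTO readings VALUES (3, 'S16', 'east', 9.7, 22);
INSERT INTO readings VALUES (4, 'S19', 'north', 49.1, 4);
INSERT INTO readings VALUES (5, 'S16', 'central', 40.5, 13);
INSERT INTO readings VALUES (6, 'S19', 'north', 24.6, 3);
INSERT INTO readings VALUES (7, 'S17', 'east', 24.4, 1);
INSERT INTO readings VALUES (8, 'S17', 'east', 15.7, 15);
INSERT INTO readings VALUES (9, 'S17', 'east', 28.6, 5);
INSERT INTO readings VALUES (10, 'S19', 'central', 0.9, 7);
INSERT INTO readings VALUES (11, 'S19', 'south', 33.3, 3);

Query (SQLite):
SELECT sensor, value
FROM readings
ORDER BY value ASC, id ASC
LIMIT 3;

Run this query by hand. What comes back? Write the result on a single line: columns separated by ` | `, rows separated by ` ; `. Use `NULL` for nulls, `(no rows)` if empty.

S19 | 0.9 ; S16 | 9.7 ; S17 | 15.7

Sort by value asc, tiebreak id asc: (0.9, id=10), (9.7, id=3), (15.7, id=8), (21.1, id=2), (24.4, id=7), (24.6, id=6) …. Take first 3.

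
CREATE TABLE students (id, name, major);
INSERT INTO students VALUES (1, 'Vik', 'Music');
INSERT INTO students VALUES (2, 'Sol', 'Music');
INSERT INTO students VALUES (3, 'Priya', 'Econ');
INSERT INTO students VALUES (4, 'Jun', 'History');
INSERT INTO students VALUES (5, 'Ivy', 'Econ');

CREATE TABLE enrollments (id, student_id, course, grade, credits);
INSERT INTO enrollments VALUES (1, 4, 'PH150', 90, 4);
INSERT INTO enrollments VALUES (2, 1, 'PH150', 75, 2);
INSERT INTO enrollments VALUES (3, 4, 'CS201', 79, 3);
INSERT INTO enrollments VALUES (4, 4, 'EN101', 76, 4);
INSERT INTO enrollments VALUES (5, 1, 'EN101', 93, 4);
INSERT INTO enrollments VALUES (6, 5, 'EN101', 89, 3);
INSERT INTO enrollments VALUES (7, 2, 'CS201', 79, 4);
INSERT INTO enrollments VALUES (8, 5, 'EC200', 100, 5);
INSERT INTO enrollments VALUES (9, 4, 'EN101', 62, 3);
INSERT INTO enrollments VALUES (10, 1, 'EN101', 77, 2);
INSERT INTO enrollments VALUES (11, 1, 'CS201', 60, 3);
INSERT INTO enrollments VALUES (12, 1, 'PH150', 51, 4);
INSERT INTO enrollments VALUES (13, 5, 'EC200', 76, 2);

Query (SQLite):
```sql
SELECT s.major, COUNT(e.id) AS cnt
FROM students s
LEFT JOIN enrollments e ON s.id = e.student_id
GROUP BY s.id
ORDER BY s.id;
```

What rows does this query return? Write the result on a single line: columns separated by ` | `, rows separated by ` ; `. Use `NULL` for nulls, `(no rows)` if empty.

Music | 5 ; Music | 1 ; Econ | 0 ; History | 4 ; Econ | 3

LEFT JOIN keeps every students row; unmatched ones get NULL for enrollments columns.
Group by students.id and compute COUNT(e.id). COUNT(col) of an all-NULL group is 0.
  1: ids {2, 5, 10, 11, 12} → COUNT(e.id)=5
  2: ids {7} → COUNT(e.id)=1
  3: ids {—} → COUNT(e.id)=0
  4: ids {1, 3, 4, 9} → COUNT(e.id)=4
  5: ids {6, 8, 13} → COUNT(e.id)=3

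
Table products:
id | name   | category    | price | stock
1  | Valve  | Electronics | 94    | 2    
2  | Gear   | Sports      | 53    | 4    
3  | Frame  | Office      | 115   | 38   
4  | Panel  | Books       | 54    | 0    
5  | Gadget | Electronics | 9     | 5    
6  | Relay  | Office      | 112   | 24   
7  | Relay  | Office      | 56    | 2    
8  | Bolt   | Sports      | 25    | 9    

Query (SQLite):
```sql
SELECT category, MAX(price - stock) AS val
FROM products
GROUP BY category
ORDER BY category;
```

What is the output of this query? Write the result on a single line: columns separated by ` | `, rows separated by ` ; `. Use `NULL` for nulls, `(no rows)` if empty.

Books | 54 ; Electronics | 92 ; Office | 88 ; Sports | 49

For each row compute price - stock.
Group by category; take MAX of the expression per group.
  Books: ids {4} → MAX(price - stock)=54
  Electronics: ids {1, 5} → MAX(price - stock)=92
  Office: ids {3, 6, 7} → MAX(price - stock)=88
  Sports: ids {2, 8} → MAX(price - stock)=49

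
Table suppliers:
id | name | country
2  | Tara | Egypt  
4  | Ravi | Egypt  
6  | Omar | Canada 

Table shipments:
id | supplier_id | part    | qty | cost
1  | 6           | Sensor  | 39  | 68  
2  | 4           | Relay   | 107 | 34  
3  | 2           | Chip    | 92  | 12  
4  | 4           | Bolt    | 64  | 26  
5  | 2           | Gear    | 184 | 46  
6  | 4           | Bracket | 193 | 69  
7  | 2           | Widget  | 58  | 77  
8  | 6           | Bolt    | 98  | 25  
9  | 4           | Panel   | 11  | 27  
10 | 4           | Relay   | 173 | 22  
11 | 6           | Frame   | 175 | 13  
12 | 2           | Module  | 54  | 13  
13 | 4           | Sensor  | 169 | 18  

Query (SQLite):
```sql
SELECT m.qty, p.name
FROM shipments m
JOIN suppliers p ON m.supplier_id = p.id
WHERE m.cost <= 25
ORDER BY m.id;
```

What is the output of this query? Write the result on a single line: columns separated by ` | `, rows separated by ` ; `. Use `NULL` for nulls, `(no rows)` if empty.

Each shipments row matches the suppliers row where supplier_id = suppliers.id.
Then keep rows with m.cost <= 25.

92 | Tara ; 98 | Omar ; 173 | Ravi ; 175 | Omar ; 54 | Tara ; 169 | Ravi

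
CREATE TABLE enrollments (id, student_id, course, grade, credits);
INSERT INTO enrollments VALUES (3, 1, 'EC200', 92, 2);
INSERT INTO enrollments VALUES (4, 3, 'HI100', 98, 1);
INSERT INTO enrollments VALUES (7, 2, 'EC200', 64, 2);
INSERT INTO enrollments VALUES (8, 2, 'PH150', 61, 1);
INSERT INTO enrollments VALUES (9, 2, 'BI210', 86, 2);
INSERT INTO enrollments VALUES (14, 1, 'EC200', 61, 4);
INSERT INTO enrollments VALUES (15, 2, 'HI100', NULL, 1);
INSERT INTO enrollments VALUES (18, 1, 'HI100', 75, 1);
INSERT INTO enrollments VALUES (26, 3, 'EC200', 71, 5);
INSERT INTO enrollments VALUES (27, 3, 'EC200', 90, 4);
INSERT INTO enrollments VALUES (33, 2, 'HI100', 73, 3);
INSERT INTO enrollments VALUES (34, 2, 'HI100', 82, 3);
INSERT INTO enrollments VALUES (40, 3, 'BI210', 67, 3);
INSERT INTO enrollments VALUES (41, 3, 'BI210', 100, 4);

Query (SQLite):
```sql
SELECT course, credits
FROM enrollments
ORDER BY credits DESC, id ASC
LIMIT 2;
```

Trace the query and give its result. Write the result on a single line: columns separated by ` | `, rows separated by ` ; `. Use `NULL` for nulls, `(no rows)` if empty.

Sort by credits desc, tiebreak id asc: (5, id=26), (4, id=14), (4, id=27), (4, id=41), (3, id=33) …. Take first 2.

EC200 | 5 ; EC200 | 4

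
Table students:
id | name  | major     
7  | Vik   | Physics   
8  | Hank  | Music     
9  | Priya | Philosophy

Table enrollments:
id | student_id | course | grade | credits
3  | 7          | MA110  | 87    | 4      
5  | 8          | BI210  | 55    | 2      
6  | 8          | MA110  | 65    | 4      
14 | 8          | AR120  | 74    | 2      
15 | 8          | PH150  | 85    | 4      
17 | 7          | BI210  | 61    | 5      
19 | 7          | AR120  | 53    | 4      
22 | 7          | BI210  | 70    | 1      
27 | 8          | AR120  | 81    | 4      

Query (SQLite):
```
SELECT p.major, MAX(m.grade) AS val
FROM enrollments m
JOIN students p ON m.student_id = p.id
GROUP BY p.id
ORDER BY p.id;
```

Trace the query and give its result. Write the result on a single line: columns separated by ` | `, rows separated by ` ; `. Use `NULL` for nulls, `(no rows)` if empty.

Physics | 87 ; Music | 85

Join each enrollments row to its students via student_id.
Group joined rows by students.id; compute MAX(m.grade) per group.
  7: ids {3, 17, 19, 22} → MAX(m.grade)=87
  8: ids {5, 6, 14, 15, 27} → MAX(m.grade)=85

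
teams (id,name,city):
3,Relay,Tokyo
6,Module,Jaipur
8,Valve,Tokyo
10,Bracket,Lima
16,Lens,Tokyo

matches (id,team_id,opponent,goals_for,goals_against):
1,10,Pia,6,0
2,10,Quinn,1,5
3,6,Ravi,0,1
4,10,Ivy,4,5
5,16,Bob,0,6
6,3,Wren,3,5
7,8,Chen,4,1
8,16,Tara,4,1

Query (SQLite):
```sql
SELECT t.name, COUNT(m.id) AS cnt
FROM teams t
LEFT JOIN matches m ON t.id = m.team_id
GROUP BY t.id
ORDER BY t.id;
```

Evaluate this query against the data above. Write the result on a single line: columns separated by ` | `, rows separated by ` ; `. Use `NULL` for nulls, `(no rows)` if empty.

Relay | 1 ; Module | 1 ; Valve | 1 ; Bracket | 3 ; Lens | 2

LEFT JOIN keeps every teams row; unmatched ones get NULL for matches columns.
Group by teams.id and compute COUNT(m.id). COUNT(col) of an all-NULL group is 0.
  3: ids {6} → COUNT(m.id)=1
  6: ids {3} → COUNT(m.id)=1
  8: ids {7} → COUNT(m.id)=1
  10: ids {1, 2, 4} → COUNT(m.id)=3
  16: ids {5, 8} → COUNT(m.id)=2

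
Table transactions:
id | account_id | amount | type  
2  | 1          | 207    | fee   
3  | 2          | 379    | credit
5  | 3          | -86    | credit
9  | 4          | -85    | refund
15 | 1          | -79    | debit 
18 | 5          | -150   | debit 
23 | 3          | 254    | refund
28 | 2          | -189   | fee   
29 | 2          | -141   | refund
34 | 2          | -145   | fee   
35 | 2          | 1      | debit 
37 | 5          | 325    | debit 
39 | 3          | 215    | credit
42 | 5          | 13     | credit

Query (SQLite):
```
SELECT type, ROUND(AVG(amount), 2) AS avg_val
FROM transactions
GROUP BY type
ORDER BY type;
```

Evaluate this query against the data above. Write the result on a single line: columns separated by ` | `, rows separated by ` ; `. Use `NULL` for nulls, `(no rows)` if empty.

Partition transactions by type; compute ROUND(AVG(amount), 2) within each group.
  credit: ids {3, 5, 39, 42} → ROUND(AVG(amount), 2)=130.25
  debit: ids {15, 18, 35, 37} → ROUND(AVG(amount), 2)=24.25
  fee: ids {2, 28, 34} → ROUND(AVG(amount), 2)=-42.33
  refund: ids {9, 23, 29} → ROUND(AVG(amount), 2)=9.33

credit | 130.25 ; debit | 24.25 ; fee | -42.33 ; refund | 9.33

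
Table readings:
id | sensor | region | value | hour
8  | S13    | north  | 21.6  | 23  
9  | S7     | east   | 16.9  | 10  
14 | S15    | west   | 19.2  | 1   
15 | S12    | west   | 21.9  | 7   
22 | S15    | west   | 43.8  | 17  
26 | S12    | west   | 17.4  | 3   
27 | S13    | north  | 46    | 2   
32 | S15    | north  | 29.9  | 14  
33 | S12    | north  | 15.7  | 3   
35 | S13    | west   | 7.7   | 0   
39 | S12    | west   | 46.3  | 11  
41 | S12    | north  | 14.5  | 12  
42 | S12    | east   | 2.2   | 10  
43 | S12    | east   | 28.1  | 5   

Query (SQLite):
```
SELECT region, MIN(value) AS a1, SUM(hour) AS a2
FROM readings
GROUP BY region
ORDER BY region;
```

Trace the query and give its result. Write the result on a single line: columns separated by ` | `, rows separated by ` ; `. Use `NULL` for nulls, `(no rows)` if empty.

east | 2.2 | 25 ; north | 14.5 | 54 ; west | 7.7 | 39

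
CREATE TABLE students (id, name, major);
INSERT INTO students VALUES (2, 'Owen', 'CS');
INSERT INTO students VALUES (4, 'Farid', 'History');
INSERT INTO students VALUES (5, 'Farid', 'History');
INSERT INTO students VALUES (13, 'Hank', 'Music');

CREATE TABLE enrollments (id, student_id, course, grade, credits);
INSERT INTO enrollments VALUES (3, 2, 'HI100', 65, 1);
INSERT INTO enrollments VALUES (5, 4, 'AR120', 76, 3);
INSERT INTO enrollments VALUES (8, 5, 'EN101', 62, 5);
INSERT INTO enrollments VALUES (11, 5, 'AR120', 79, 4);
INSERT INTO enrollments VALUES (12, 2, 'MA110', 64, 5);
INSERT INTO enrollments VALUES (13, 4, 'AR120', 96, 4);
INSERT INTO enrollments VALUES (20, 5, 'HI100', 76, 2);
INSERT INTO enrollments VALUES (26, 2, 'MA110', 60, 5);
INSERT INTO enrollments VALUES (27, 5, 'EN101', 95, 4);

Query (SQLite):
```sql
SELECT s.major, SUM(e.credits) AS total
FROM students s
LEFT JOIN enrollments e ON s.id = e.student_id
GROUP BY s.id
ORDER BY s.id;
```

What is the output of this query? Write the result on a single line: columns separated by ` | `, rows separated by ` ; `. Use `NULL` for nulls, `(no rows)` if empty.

CS | 11 ; History | 7 ; History | 15 ; Music | NULL

LEFT JOIN keeps every students row; unmatched ones get NULL for enrollments columns.
Group by students.id and compute SUM(e.credits). SUM over an all-NULL group is NULL.
  2: ids {3, 12, 26} → SUM(e.credits)=11
  4: ids {5, 13} → SUM(e.credits)=7
  5: ids {8, 11, 20, 27} → SUM(e.credits)=15
  13: ids {—} → SUM(e.credits)=NULL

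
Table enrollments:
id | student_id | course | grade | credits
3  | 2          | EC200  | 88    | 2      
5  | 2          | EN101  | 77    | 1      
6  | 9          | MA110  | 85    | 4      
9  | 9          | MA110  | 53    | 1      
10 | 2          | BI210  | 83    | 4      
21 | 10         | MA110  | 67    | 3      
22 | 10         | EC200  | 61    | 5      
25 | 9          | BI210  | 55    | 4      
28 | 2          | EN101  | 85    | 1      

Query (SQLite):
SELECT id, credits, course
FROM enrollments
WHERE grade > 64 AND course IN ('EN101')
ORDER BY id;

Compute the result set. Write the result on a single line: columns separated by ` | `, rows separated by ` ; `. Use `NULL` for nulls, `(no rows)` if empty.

5 | 1 | EN101 ; 28 | 1 | EN101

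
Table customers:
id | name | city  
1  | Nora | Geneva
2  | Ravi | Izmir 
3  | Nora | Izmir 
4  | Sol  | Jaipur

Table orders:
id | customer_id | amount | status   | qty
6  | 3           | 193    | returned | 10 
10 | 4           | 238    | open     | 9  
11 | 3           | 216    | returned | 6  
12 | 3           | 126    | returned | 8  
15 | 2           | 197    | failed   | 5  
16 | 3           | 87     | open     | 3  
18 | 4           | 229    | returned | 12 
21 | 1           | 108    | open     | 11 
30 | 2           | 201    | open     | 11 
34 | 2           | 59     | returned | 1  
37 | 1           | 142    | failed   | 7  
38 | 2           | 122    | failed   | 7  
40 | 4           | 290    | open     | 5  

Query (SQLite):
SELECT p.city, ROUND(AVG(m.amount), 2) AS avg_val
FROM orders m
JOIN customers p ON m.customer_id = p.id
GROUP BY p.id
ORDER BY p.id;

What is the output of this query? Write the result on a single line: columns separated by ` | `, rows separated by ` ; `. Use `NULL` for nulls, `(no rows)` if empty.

Join each orders row to its customers via customer_id.
Group joined rows by customers.id; compute ROUND(AVG(m.amount), 2) per group.
  1: ids {21, 37} → ROUND(AVG(m.amount), 2)=125
  2: ids {15, 30, 34, 38} → ROUND(AVG(m.amount), 2)=144.75
  3: ids {6, 11, 12, 16} → ROUND(AVG(m.amount), 2)=155.5
  4: ids {10, 18, 40} → ROUND(AVG(m.amount), 2)=252.33

Geneva | 125 ; Izmir | 144.75 ; Izmir | 155.5 ; Jaipur | 252.33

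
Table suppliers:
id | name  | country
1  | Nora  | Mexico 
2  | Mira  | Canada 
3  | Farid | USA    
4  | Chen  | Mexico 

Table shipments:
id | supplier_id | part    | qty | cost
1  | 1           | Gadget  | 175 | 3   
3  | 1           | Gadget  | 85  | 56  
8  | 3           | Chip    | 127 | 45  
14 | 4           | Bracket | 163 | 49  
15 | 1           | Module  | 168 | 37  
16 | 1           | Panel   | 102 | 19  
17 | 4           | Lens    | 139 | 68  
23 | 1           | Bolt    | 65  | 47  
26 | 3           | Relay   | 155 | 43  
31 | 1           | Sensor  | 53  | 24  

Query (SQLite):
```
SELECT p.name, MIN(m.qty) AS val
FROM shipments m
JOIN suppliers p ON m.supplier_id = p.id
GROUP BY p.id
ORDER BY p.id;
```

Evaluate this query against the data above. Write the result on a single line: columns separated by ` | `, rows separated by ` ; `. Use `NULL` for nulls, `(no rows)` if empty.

Join each shipments row to its suppliers via supplier_id.
Group joined rows by suppliers.id; compute MIN(m.qty) per group.
  1: ids {1, 3, 15, 16, 23, 31} → MIN(m.qty)=53
  3: ids {8, 26} → MIN(m.qty)=127
  4: ids {14, 17} → MIN(m.qty)=139

Nora | 53 ; Farid | 127 ; Chen | 139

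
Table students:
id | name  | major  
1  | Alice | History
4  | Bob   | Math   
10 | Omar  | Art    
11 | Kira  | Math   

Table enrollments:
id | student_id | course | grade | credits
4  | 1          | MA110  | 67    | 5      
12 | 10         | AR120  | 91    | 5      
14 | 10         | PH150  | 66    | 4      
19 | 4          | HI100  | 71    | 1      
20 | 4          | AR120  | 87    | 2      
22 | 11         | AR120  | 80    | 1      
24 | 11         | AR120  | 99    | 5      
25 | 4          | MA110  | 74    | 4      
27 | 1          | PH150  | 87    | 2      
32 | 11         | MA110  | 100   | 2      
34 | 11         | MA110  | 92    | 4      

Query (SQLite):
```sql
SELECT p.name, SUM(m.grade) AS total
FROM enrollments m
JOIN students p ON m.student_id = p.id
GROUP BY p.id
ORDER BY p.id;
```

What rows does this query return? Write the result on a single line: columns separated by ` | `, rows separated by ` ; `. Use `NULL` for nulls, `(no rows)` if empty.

Alice | 154 ; Bob | 232 ; Omar | 157 ; Kira | 371

Join each enrollments row to its students via student_id.
Group joined rows by students.id; compute SUM(m.grade) per group.
  1: ids {4, 27} → SUM(m.grade)=154
  4: ids {19, 20, 25} → SUM(m.grade)=232
  10: ids {12, 14} → SUM(m.grade)=157
  11: ids {22, 24, 32, 34} → SUM(m.grade)=371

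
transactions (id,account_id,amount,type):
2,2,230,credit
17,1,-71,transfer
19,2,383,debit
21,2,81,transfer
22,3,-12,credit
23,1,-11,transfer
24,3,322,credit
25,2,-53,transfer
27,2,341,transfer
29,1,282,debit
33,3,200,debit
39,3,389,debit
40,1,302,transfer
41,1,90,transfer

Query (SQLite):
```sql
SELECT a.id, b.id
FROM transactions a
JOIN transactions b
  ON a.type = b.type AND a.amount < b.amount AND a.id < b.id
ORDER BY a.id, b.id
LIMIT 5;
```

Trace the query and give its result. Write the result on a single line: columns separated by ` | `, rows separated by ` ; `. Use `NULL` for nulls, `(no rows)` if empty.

Pairs (a,b) with same type, a.amount < b.amount, a.id < b.id.
type groups: credit:{2,22,24} debit:{19,29,33,39} transfer:{17,21,23,25,27,40,41}
Ordered by (a.id, b.id); first 5.

2 | 24 ; 17 | 21 ; 17 | 23 ; 17 | 25 ; 17 | 27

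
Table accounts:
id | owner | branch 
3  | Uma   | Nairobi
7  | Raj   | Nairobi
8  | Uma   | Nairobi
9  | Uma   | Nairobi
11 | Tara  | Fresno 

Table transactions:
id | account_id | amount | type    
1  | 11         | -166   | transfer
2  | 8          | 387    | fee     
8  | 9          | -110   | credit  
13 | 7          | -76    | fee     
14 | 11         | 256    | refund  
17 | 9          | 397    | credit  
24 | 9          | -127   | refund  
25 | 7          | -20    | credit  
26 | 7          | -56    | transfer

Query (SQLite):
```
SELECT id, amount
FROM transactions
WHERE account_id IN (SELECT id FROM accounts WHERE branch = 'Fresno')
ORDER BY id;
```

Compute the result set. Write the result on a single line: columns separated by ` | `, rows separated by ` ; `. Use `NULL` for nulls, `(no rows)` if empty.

Inner query: accounts.id where branch = 'Fresno'.
Outer: keep transactions rows whose account_id is in that set.
Inner query → {11}

1 | -166 ; 14 | 256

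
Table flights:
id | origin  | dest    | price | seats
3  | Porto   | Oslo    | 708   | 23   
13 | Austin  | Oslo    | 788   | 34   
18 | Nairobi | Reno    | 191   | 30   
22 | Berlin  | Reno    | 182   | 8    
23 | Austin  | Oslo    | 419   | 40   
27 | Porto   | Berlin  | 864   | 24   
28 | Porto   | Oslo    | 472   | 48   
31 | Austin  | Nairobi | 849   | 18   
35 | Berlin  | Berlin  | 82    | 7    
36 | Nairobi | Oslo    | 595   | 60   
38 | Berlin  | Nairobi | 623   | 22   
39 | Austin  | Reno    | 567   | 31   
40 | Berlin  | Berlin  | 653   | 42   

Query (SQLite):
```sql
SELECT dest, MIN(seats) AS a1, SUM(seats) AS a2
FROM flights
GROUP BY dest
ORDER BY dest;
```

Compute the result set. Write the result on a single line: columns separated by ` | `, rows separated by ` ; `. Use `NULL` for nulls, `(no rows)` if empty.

Group flights by dest.
Per group compute: MIN(seats), SUM(seats).
  Berlin: ids {27, 35, 40} → MIN(seats)=7, SUM(seats)=73
  Nairobi: ids {31, 38} → MIN(seats)=18, SUM(seats)=40
  Oslo: ids {3, 13, 23, 28, 36} → MIN(seats)=23, SUM(seats)=205
  Reno: ids {18, 22, 39} → MIN(seats)=8, SUM(seats)=69

Berlin | 7 | 73 ; Nairobi | 18 | 40 ; Oslo | 23 | 205 ; Reno | 8 | 69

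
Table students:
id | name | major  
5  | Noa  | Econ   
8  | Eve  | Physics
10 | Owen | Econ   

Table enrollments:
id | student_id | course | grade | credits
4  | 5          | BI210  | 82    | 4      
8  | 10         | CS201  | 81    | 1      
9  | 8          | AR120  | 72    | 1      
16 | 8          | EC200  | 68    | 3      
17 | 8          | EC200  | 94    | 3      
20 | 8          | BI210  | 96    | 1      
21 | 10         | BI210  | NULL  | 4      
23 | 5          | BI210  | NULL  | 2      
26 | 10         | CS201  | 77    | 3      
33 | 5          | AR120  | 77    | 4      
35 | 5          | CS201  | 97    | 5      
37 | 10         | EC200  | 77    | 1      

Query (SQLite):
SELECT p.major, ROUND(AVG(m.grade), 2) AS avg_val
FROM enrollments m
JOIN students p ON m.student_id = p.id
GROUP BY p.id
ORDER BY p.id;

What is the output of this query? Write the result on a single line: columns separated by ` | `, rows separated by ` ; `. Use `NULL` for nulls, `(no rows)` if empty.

Econ | 85.33 ; Physics | 82.5 ; Econ | 78.33

Join each enrollments row to its students via student_id.
Group joined rows by students.id; compute ROUND(AVG(m.grade), 2) per group.
  5: ids {4, 23, 33, 35} → ROUND(AVG(m.grade), 2)=85.33
  8: ids {9, 16, 17, 20} → ROUND(AVG(m.grade), 2)=82.5
  10: ids {8, 21, 26, 37} → ROUND(AVG(m.grade), 2)=78.33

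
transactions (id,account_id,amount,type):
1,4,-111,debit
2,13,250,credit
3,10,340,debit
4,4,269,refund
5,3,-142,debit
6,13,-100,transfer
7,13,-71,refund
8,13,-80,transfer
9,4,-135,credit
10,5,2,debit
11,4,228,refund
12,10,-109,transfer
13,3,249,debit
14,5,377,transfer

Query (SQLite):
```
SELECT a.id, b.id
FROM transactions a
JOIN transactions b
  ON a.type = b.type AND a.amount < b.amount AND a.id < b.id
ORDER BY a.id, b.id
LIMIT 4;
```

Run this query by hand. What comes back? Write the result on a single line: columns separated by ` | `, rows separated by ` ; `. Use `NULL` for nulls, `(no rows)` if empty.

Pairs (a,b) with same type, a.amount < b.amount, a.id < b.id.
type groups: credit:{2,9} debit:{1,3,5,10,13} refund:{4,7,11} transfer:{6,8,12,14}
Ordered by (a.id, b.id); first 4.

1 | 3 ; 1 | 10 ; 1 | 13 ; 5 | 10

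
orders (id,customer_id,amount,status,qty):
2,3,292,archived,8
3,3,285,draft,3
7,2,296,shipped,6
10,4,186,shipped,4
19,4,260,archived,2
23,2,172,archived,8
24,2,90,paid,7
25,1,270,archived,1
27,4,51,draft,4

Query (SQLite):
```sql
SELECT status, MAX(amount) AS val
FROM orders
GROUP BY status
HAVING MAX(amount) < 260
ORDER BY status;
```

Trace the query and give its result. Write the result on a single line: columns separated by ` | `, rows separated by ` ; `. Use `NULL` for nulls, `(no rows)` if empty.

paid | 90

Partition orders by status; compute MAX(amount) within each group.
HAVING: keep groups where MAX(amount) < 260.
  archived: ids {2, 19, 23, 25} → MAX(amount)=292
  draft: ids {3, 27} → MAX(amount)=285
  paid: ids {24} → MAX(amount)=90
  shipped: ids {7, 10} → MAX(amount)=296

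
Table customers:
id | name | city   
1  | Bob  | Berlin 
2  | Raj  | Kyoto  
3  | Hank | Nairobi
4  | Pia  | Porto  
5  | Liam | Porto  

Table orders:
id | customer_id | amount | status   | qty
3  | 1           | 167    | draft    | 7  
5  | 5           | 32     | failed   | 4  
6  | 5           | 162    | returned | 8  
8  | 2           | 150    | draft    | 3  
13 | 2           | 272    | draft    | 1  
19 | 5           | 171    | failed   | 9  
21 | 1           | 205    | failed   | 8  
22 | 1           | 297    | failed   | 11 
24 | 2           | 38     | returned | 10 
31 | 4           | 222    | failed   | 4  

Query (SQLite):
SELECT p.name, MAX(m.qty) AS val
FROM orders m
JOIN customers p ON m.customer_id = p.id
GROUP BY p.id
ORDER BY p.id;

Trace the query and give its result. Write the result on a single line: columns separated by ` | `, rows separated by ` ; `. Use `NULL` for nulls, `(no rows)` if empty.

Bob | 11 ; Raj | 10 ; Pia | 4 ; Liam | 9

Join each orders row to its customers via customer_id.
Group joined rows by customers.id; compute MAX(m.qty) per group.
  1: ids {3, 21, 22} → MAX(m.qty)=11
  2: ids {8, 13, 24} → MAX(m.qty)=10
  4: ids {31} → MAX(m.qty)=4
  5: ids {5, 6, 19} → MAX(m.qty)=9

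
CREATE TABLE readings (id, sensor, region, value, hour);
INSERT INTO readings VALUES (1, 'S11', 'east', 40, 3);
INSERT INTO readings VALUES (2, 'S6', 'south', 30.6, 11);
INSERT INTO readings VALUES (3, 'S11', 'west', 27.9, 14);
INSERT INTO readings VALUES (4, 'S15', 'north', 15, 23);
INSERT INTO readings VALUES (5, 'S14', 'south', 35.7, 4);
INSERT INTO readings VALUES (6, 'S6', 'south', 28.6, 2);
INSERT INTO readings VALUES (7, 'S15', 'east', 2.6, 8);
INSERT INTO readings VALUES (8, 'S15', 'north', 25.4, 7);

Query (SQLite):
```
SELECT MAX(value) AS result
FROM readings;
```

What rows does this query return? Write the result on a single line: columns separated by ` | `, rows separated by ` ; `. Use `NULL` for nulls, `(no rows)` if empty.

All value values: [40, 30.6, 27.9, 15, 35.7, 28.6, 2.6, 25.4].
MAX of non-NULL values = 40.

40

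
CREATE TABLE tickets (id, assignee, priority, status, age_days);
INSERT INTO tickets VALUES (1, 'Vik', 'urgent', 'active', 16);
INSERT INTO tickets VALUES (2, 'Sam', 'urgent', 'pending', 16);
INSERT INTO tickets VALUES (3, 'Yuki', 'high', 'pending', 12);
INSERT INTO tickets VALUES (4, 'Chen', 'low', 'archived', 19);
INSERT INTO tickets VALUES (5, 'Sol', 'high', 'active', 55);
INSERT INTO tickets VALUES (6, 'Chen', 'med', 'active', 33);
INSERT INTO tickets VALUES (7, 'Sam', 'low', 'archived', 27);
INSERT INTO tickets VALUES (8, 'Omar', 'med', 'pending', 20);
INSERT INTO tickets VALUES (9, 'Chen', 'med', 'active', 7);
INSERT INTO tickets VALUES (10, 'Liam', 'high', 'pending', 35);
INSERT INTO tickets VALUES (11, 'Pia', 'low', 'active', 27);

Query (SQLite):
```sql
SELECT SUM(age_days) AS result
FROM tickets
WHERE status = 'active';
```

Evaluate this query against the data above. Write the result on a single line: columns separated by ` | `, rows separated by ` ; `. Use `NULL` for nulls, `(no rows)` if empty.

138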